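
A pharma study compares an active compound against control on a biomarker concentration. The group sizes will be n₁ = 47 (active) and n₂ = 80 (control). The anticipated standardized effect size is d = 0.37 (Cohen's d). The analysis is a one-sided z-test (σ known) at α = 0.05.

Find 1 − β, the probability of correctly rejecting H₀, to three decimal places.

Power ≈ 0.644

Noncentrality parameter: δ = d / √(1/n₁ + 1/n₂) = 0.37 / √(1/47 + 1/80) = 2.0132
Critical value for a one-sided test at α = 0.05: z_α = 1.645.
Power = P(Z > 1.645 − δ) = Φ(0.368) = 0.6437.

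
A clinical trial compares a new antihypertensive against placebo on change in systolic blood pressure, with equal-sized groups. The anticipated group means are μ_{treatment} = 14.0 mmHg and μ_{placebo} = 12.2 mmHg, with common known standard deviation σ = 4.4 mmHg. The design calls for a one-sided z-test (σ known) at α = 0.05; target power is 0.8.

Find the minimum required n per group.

n = 74 per group

Standardized effect: d = |μ_{treatment} − μ_{placebo}| / σ = |14.0 − 12.2| / 4.4 = 0.4091
Set Φ(δ − 1.645) = 0.8; then δ − 1.645 = Φ⁻¹(0.8) = 0.842, giving δ = 2.486.
δ = d·√(n/2) ⇒ n = 2(δ/d)² = 2 × (2.486 / 0.4091)² = 73.89.
Rounding up, n = 74 per group.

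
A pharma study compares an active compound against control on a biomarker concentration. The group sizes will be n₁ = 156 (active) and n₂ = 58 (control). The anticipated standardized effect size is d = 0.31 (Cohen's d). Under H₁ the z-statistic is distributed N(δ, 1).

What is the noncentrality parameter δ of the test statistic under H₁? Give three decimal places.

The noncentrality parameter scales effect size by the design's sample-size factor: δ = d / √(1/n₁ + 1/n₂) = 0.31 / √(1/156 + 1/58) = 2.0157

δ ≈ 2.016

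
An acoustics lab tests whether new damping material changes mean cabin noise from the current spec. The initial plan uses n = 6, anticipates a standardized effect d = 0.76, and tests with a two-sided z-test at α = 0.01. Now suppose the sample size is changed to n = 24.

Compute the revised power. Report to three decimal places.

With n = 24: δ = d·√n = 0.76 × √24 = 3.7232. Critical value z_{0.005} = 2.576.
Revised power = Φ(δ − 2.576) + Φ(−δ − 2.576) = Φ(1.147) + Φ(-6.299) = 0.8744 + 0.0000 = 0.8744.

Power ≈ 0.874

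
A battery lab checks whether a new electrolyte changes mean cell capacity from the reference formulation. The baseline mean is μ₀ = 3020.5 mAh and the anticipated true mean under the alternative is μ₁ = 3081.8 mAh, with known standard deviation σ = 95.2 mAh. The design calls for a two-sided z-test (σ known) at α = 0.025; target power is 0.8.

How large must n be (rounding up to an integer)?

Standardized effect: d = |μ₁ − μ₀| / σ = |3081.8 − 3020.5| / 95.2 = 0.6439
For power 0.8 need Φ(δ − z_{0.0125}) = 0.8, so δ = z_{0.0125} + z_{0.20} = 2.241 + 0.842 = 3.083.
(Ignoring the negligible lower-tail rejection probability gives the usual closed-form inversion.)
δ = d·√n ⇒ n = (δ/d)² = (3.083 / 0.6439)² = 22.92.
Rounding up, n = 23.

n = 23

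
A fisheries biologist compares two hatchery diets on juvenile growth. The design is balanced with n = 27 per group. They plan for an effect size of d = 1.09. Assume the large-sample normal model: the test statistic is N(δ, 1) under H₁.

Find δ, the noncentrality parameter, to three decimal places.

δ = d·√(n/2) = 1.09 × √(27/2) = 4.0049

δ ≈ 4.005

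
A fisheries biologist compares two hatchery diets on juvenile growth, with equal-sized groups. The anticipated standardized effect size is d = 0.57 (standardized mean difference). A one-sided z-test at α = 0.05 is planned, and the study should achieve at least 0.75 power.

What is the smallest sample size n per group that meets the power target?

Set Φ(δ − 1.645) = 0.75; then δ − 1.645 = Φ⁻¹(0.75) = 0.674, giving δ = 2.319.
δ = d·√(n/2) ⇒ n = 2(δ/d)² = 2 × (2.319 / 0.57)² = 33.11.
Round up to the next whole unit.

n = 34 per group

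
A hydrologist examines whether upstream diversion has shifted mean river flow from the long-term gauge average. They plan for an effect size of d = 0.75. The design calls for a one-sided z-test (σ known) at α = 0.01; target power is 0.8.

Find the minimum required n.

n = 18

Set Φ(δ − 2.326) = 0.8; then δ − 2.326 = Φ⁻¹(0.8) = 0.842, giving δ = 3.168.
δ = d·√n ⇒ n = (δ/d)² = (3.168 / 0.75)² = 17.84.
Round up to the next whole unit.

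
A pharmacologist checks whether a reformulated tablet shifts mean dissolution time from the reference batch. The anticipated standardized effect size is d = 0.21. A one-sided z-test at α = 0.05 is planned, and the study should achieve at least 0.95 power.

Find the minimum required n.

n = 246

Set Φ(δ − 1.645) = 0.95; then δ − 1.645 = Φ⁻¹(0.95) = 1.645, giving δ = 3.290.
δ = d·√n ⇒ n = (δ/d)² = (3.290 / 0.21)² = 245.40.
Round up to the next whole unit.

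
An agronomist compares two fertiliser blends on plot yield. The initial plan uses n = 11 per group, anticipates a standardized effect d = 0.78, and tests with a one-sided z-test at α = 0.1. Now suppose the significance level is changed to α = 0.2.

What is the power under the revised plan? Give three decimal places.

δ = d·√(n/2) = 0.78 × √(11/2) = 1.8293 (unchanged). New critical value: z_{0.2} = 0.842.
Revised power = P(Z > 0.842 − δ) = Φ(0.988) = 0.8383.

Power ≈ 0.838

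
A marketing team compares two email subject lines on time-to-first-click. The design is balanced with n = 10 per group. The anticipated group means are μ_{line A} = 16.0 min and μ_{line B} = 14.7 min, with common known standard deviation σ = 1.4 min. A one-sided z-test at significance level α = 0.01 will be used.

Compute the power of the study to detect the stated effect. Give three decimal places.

Power ≈ 0.401

Standardized effect: d = |μ_{line A} − μ_{line B}| / σ = |16.0 − 14.7| / 1.4 = 0.9286
Noncentrality parameter: λ = d·√(n/2) = 0.9286 × √(10/2) = 2.0763
One-sided α = 0.01 → critical value z_{0.01} = 2.326.
Power = P(Z > 2.326 − λ) = Φ(-0.250) = 0.4013.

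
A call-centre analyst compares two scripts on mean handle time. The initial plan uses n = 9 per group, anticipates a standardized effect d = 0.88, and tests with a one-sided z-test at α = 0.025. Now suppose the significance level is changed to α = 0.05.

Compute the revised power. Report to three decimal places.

δ = d·√(n/2) = 0.88 × √(9/2) = 1.8668 (unchanged). New critical value: z_{0.05} = 1.645.
Revised power = Φ(δ − 1.645) = Φ(0.222) = 0.5878.

Power ≈ 0.588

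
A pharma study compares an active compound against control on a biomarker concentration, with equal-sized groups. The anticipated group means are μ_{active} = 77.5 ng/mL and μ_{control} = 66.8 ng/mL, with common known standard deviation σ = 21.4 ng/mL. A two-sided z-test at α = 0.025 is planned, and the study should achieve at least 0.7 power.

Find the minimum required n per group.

n = 62 per group

Standardized effect: d = |μ_{active} − μ_{control}| / σ = |77.5 − 66.8| / 21.4 = 0.5000
Set Φ(δ − 2.241) = 0.7; then δ − 2.241 = Φ⁻¹(0.7) = 0.524, giving δ = 2.766.
(Ignoring the negligible lower-tail rejection probability gives the usual closed-form inversion.)
δ = d·√(n/2) ⇒ n = 2(δ/d)² = 2 × (2.766 / 0.5000)² = 61.20.
Rounding up, n = 62 per group.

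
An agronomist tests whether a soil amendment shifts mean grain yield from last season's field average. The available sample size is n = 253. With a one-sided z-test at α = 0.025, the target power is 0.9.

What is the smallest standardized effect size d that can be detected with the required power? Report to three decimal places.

d ≈ 0.204

Required noncentrality: δ = z_{0.025} + z_{0.10} = 1.960 + 1.282 = 3.242.
δ = d·√n ⇒ d = δ/√n = 3.242/√253 = 0.2038.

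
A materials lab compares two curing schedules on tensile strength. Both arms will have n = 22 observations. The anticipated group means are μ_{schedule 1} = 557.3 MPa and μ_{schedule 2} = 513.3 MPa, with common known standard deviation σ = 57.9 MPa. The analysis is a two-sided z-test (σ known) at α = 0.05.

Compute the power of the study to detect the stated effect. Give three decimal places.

Standardized effect: d = |μ_{schedule 1} − μ_{schedule 2}| / σ = |557.3 − 513.3| / 57.9 = 0.7599
Noncentrality parameter: λ = d·√(n/2) = 0.7599 × √(22/2) = 2.5204
Two-sided α = 0.05 → critical value z_{0.025} = 1.960.
Power = Φ(λ − 1.960) + Φ(−λ − 1.960) = Φ(0.560) + Φ(-4.480) = 0.7124 + 0.0000 = 0.7124.

Power ≈ 0.712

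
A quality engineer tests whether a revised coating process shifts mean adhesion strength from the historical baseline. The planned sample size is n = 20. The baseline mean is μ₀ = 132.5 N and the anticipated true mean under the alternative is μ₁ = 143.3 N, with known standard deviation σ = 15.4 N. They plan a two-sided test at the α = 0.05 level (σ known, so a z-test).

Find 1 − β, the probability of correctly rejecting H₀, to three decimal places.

Standardized effect: d = |μ₁ − μ₀| / σ = |143.3 − 132.5| / 15.4 = 0.7013
Noncentrality parameter: δ = d·√n = 0.7013 × √20 = 3.1363
Two-sided α = 0.05 → critical value z_{0.025} = 1.960.
Power = Φ(δ − 1.960) + Φ(−δ − 1.960) = Φ(1.176) + Φ(-5.096) = 0.8803 + 0.0000 = 0.8803.

Power ≈ 0.880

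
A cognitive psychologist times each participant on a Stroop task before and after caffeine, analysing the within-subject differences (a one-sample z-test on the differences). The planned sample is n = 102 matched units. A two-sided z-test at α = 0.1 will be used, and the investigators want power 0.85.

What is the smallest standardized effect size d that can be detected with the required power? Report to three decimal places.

d ≈ 0.265

Need Φ(δ − 1.645) = 0.85, so δ = 1.645 + 1.036 = 2.681.
(Lower-tail contribution to power is negligible for δ > 0.)
δ = d·√n ⇒ d = δ/√n = 2.681/√102 = 0.2655.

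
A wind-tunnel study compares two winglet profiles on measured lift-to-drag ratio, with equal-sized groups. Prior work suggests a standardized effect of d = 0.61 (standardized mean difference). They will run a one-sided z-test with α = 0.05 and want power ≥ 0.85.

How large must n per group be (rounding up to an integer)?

n = 39 per group

For power 0.85 need Φ(δ − z_{0.05}) = 0.85, so δ = z_{0.05} + z_{0.15} = 1.645 + 1.036 = 2.681.
δ = d·√(n/2) ⇒ n = 2(δ/d)² = 2 × (2.681 / 0.61)² = 38.64.
Round up to the next whole unit.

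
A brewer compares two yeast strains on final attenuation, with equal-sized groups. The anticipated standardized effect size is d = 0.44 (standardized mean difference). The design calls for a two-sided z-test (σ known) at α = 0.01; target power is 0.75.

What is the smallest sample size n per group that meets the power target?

n = 110 per group

For power 0.75 need Φ(δ − z_{0.005}) = 0.75, so δ = z_{0.005} + z_{0.25} = 2.576 + 0.674 = 3.250.
(The Φ(−δ − z_{α/2}) term is vanishingly small for δ > 0 and is dropped in the standard sample-size formula.)
δ = d·√(n/2) ⇒ n = 2(δ/d)² = 2 × (3.250 / 0.44)² = 109.14.
Rounding up, n = 110 per group.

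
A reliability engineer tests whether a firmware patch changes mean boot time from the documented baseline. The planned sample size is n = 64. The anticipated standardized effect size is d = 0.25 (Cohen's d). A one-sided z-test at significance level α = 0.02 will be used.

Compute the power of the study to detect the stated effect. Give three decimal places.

Power ≈ 0.479

Noncentrality parameter: δ = d·√n = 0.25 × √64 = 2.0000
Critical value for a one-sided test at α = 0.02: z_α = 2.054.
Power = Φ(δ − 2.054) = Φ(-0.054) = 0.4786.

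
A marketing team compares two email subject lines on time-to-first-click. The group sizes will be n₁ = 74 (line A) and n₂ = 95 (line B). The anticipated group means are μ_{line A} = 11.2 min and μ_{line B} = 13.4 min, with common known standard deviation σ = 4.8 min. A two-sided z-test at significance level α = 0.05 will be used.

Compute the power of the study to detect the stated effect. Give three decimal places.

Power ≈ 0.840

Standardized effect: d = |μ_{line A} − μ_{line B}| / σ = |11.2 − 13.4| / 4.8 = 0.4583
Noncentrality parameter: δ = d / √(1/n₁ + 1/n₂) = 0.4583 / √(1/74 + 1/95) = 2.9561
Critical value for a two-sided test at α = 0.05: z_{α/2} = 1.960.
Power = Φ(δ − 1.960) + Φ(−δ − 1.960) = Φ(0.996) + Φ(-4.916) = 0.8404 + 0.0000 = 0.8404.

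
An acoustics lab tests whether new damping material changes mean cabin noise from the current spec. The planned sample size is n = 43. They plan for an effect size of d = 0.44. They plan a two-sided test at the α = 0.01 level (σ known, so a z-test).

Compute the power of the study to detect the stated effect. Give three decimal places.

Noncentrality parameter: δ = d·√n = 0.44 × √43 = 2.8853
Critical value for a two-sided test at α = 0.01: z_{α/2} = 2.576.
Power = Φ(δ − 2.576) + Φ(−δ − 2.576) = Φ(0.309) + Φ(-5.461) = 0.6215 + 0.0000 = 0.6215.

Power ≈ 0.622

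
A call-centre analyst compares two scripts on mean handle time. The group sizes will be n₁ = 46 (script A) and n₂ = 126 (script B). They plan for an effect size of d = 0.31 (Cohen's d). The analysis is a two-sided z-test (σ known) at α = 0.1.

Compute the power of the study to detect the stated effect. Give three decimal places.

Power ≈ 0.562

Noncentrality parameter: δ = d / √(1/n₁ + 1/n₂) = 0.31 / √(1/46 + 1/126) = 1.7995
Critical value for a two-sided test at α = 0.1: z_{α/2} = 1.645.
Power = Φ(δ − 1.645) + Φ(−δ − 1.645) = Φ(0.155) + Φ(-3.444) = 0.5615 + 0.0003 = 0.5618.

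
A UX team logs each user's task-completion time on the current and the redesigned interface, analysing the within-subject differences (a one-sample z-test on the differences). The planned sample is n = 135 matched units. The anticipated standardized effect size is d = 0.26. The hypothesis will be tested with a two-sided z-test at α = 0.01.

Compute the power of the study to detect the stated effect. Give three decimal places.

Noncentrality parameter: λ = d·√n = 0.26 × √135 = 3.0209
Critical value for a two-sided test at α = 0.01: z_{α/2} = 2.576.
Power = Φ(λ − 2.576) + Φ(−λ − 2.576) = Φ(0.445) + Φ(-5.597) = 0.6719 + 0.0000 = 0.6719.

Power ≈ 0.672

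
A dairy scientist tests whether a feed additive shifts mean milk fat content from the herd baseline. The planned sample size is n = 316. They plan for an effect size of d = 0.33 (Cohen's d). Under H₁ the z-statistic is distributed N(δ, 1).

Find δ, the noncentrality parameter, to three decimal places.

δ ≈ 5.866

The noncentrality parameter scales effect size by the design's sample-size factor: δ = d·√n = 0.33 × √316 = 5.8662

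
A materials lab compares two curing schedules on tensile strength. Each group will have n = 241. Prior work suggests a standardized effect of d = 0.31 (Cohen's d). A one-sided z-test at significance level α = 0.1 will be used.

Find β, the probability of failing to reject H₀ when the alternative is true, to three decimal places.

Noncentrality parameter: δ = d·√(n/2) = 0.31 × √(241/2) = 3.4029
Critical value for a one-sided test at α = 0.1: z_α = 1.282.
Power = P(Z > 1.282 − δ) = Φ(2.121) = 0.9831.
Type II error: β = 1 − power = 1 − 0.9831 = 0.0169.

β ≈ 0.017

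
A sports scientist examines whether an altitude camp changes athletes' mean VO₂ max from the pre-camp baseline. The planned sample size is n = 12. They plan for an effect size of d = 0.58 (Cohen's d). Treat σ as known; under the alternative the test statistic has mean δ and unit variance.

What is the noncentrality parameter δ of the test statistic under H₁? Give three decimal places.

δ ≈ 2.009

The noncentrality parameter scales effect size by the design's sample-size factor: δ = d·√n = 0.58 × √12 = 2.0092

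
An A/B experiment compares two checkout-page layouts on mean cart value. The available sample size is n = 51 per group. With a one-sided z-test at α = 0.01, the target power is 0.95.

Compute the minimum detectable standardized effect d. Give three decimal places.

d ≈ 0.786

Required noncentrality: δ = z_{0.01} + z_{0.05} = 2.326 + 1.645 = 3.971.
δ = d·√(n/2) ⇒ d = δ/√(n/2) = 3.971/√(51/2) = 0.7864.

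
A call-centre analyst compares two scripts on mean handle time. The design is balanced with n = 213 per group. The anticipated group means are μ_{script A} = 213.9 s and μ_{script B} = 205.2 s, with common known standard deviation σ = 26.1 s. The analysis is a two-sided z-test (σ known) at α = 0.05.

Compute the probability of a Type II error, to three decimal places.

Standardized effect: d = |μ_{script A} − μ_{script B}| / σ = |213.9 − 205.2| / 26.1 = 0.3333
Noncentrality parameter: δ = d·√(n/2) = 0.3333 × √(213/2) = 3.4400
Critical value for a two-sided test at α = 0.05: z_{α/2} = 1.960.
Power = Φ(δ − 1.960) + Φ(−δ − 1.960) = Φ(1.480) + Φ(-5.400) = 0.9306 + 0.0000 = 0.9306.
Type II error: β = 1 − power = 1 − 0.9306 = 0.0694.

β ≈ 0.069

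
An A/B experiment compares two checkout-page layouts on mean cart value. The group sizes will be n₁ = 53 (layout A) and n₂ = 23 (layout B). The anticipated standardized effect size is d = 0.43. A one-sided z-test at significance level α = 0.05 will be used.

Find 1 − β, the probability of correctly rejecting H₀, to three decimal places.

Noncentrality parameter: δ = d / √(1/n₁ + 1/n₂) = 0.43 / √(1/53 + 1/23) = 1.7221
One-sided α = 0.05 → critical value z_{0.05} = 1.645.
Power = Φ(δ − 1.645) = Φ(0.077) = 0.5308.

Power ≈ 0.531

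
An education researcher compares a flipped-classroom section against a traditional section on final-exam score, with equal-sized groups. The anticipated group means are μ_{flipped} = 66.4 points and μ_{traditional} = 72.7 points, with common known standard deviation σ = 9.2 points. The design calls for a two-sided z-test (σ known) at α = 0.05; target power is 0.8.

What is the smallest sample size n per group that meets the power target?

n = 34 per group

Standardized effect: d = |μ_{flipped} − μ_{traditional}| / σ = |66.4 − 72.7| / 9.2 = 0.6848
For power 0.8 need Φ(δ − z_{0.025}) = 0.8, so δ = z_{0.025} + z_{0.20} = 1.960 + 0.842 = 2.802.
(For δ > 0 the lower-tail rejection region contributes negligibly to power, so the one-term inversion is standard.)
δ = d·√(n/2) ⇒ n = 2(δ/d)² = 2 × (2.802 / 0.6848)² = 33.48.
Round up to the next whole unit.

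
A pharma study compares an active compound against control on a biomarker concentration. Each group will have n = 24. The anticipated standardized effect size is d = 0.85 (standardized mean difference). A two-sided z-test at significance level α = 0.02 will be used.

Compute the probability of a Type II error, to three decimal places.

Noncentrality parameter: δ = d·√(n/2) = 0.85 × √(24/2) = 2.9445
Two-sided α = 0.02 → critical value z_{0.01} = 2.326.
Power = Φ(δ − 2.326) + Φ(−δ − 2.326) = Φ(0.618) + Φ(-5.271) = 0.7318 + 0.0000 = 0.7318.
Type II error: β = 1 − power = 1 − 0.7318 = 0.2682.

β ≈ 0.268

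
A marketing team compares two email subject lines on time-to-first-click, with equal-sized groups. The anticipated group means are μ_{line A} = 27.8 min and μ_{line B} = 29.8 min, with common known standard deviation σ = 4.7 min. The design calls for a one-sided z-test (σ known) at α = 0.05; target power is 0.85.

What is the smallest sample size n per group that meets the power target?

n = 80 per group

Standardized effect: d = |μ_{line A} − μ_{line B}| / σ = |27.8 − 29.8| / 4.7 = 0.4255
Set Φ(δ − 1.645) = 0.85; then δ − 1.645 = Φ⁻¹(0.85) = 1.036, giving δ = 2.681.
δ = d·√(n/2) ⇒ n = 2(δ/d)² = 2 × (2.681 / 0.4255)² = 79.41.
Rounding up, n = 80 per group.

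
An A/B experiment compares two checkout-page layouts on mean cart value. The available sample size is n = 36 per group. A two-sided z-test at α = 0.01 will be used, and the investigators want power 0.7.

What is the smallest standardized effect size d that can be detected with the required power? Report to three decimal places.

Required noncentrality: δ = z_{0.005} + z_{0.30} = 2.576 + 0.524 = 3.100.
(The second rejection-region term Φ(−δ − z_{α/2}) is negligible and dropped.)
δ = d·√(n/2) ⇒ d = δ/√(n/2) = 3.100/√(36/2) = 0.7307.

d ≈ 0.731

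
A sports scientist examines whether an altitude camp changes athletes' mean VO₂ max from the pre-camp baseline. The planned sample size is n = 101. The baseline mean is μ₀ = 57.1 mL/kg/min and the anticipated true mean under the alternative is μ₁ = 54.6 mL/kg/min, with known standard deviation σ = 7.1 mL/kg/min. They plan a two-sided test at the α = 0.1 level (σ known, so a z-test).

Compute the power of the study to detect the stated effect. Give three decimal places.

Standardized effect: d = |μ₁ − μ₀| / σ = |54.6 − 57.1| / 7.1 = 0.3521
Noncentrality parameter: δ = d·√n = 0.3521 × √101 = 3.5387
Two-sided α = 0.1 → critical value z_{0.05} = 1.645.
Power = Φ(δ − 1.645) + Φ(−δ − 1.645) = Φ(1.894) + Φ(-5.184) = 0.9709 + 0.0000 = 0.9709.

Power ≈ 0.971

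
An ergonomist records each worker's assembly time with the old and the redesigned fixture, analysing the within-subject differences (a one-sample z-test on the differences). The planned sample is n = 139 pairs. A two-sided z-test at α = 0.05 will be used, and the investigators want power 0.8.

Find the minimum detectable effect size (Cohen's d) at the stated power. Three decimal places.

Need Φ(δ − 1.960) = 0.8, so δ = 1.960 + 0.842 = 2.802.
(The second rejection-region term Φ(−δ − z_{α/2}) is negligible and dropped.)
δ = d·√n ⇒ d = δ/√n = 2.802/√139 = 0.2376.

d ≈ 0.238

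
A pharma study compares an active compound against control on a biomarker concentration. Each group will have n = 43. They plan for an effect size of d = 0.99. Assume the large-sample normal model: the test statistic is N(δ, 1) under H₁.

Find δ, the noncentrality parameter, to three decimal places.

δ = d·√(n/2) = 0.99 × √(43/2) = 4.5904

δ ≈ 4.590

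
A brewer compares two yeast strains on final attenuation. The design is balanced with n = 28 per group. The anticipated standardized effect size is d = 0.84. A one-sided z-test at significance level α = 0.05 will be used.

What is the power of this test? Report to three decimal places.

Power ≈ 0.933

Noncentrality parameter: δ = d·√(n/2) = 0.84 × √(28/2) = 3.1430
One-sided α = 0.05 → critical value z_{0.05} = 1.645.
Power = Φ(δ − 1.645) = Φ(1.498) = 0.9330.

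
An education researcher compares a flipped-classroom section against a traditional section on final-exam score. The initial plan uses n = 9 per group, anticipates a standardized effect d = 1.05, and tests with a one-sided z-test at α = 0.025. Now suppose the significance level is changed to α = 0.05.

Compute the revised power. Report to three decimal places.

δ = d·√(n/2) = 1.05 × √(9/2) = 2.2274 (unchanged). New critical value: z_{0.05} = 1.645.
Revised power = P(Z > 1.645 − δ) = Φ(0.583) = 0.7199.

Power ≈ 0.720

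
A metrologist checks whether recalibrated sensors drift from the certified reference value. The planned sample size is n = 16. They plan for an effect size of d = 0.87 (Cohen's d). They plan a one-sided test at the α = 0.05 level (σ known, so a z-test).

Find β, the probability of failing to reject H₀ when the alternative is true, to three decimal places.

β ≈ 0.033

Noncentrality parameter: δ = d·√n = 0.87 × √16 = 3.4800
Critical value for a one-sided test at α = 0.05: z_α = 1.645.
Power = P(Z > 1.645 − δ) = Φ(1.835) = 0.9668.
Type II error: β = 1 − power = 1 − 0.9668 = 0.0332.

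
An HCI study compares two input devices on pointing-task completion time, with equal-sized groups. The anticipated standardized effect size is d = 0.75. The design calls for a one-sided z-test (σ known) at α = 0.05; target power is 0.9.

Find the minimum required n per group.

n = 31 per group

For power 0.9 need Φ(δ − z_{0.05}) = 0.9, so δ = z_{0.05} + z_{0.10} = 1.645 + 1.282 = 2.926.
δ = d·√(n/2) ⇒ n = 2(δ/d)² = 2 × (2.926 / 0.75)² = 30.45.
Rounding up, n = 31 per group.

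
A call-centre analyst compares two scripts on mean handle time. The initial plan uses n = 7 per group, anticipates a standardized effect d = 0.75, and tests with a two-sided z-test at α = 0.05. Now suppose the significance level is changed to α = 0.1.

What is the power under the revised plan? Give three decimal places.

δ = d·√(n/2) = 0.75 × √(7/2) = 1.4031 (unchanged). New critical value: z_{0.05} = 1.645.
Revised power = Φ(δ − 1.645) + Φ(−δ − 1.645) = Φ(-0.242) + Φ(-3.048) = 0.4045 + 0.0012 = 0.4056.

Power ≈ 0.406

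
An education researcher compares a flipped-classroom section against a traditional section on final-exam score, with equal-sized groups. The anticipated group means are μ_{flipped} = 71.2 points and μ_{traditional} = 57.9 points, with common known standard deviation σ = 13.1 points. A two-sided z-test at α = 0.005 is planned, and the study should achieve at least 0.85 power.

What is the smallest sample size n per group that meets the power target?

Standardized effect: d = |μ_{flipped} − μ_{traditional}| / σ = |71.2 − 57.9| / 13.1 = 1.0153
Set Φ(δ − 2.807) = 0.85; then δ − 2.807 = Φ⁻¹(0.85) = 1.036, giving δ = 3.843.
(The Φ(−δ − z_{α/2}) term is vanishingly small for δ > 0 and is dropped in the standard sample-size formula.)
δ = d·√(n/2) ⇒ n = 2(δ/d)² = 2 × (3.843 / 1.0153)² = 28.66.
Rounding up, n = 29 per group.

n = 29 per group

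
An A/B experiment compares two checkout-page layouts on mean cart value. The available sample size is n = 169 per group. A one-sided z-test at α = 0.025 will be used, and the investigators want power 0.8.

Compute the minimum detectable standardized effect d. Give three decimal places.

Need Φ(δ − 1.960) = 0.8, so δ = 1.960 + 0.842 = 2.802.
δ = d·√(n/2) ⇒ d = δ/√(n/2) = 2.802/√(169/2) = 0.3048.

d ≈ 0.305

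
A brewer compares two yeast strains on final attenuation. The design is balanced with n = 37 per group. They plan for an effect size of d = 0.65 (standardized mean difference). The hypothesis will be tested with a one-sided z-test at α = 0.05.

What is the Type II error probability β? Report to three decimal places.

β ≈ 0.125

Noncentrality parameter: δ = d·√(n/2) = 0.65 × √(37/2) = 2.7958
One-sided α = 0.05 → critical value z_{0.05} = 1.645.
Power = Φ(δ − 1.645) = Φ(1.151) = 0.8751.
Type II error: β = 1 − power = 1 − 0.8751 = 0.1249.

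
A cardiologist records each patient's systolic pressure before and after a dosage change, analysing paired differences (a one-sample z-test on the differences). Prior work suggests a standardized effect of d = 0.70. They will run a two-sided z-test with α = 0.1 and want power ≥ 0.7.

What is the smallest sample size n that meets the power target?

For power 0.7 need Φ(δ − z_{0.05}) = 0.7, so δ = z_{0.05} + z_{0.30} = 1.645 + 0.524 = 2.169.
(For δ > 0 the lower-tail rejection region contributes negligibly to power, so the one-term inversion is standard.)
δ = d·√n ⇒ n = (δ/d)² = (2.169 / 0.70)² = 9.60.
Round up to the next whole unit.

n = 10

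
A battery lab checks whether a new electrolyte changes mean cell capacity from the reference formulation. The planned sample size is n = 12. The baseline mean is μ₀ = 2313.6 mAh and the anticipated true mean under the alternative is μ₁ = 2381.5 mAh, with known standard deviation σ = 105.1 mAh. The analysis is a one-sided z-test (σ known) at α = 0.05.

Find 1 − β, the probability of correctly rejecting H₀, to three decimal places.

Power ≈ 0.723

Standardized effect: d = |μ₁ − μ₀| / σ = |2381.5 − 2313.6| / 105.1 = 0.6461
Noncentrality parameter: δ = d·√n = 0.6461 × √12 = 2.2380
One-sided α = 0.05 → critical value z_{0.05} = 1.645.
Power = P(Z > 1.645 − δ) = Φ(0.593) = 0.7235.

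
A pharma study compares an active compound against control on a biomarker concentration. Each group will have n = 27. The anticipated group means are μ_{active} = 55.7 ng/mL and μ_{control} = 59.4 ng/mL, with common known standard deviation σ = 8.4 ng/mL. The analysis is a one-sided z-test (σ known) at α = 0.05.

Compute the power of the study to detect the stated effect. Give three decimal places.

Power ≈ 0.489

Standardized effect: d = |μ_{active} − μ_{control}| / σ = |55.7 − 59.4| / 8.4 = 0.4405
Noncentrality parameter: δ = d·√(n/2) = 0.4405 × √(27/2) = 1.6184
Critical value for a one-sided test at α = 0.05: z_α = 1.645.
Power = Φ(δ − 1.645) = Φ(-0.026) = 0.4895.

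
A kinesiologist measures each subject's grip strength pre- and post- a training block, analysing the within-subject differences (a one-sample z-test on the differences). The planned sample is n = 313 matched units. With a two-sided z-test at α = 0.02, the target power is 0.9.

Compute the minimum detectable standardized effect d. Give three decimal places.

d ≈ 0.204

Need Φ(δ − 2.326) = 0.9, so δ = 2.326 + 1.282 = 3.608.
(The second rejection-region term Φ(−δ − z_{α/2}) is negligible and dropped.)
δ = d·√n ⇒ d = δ/√n = 3.608/√313 = 0.2039.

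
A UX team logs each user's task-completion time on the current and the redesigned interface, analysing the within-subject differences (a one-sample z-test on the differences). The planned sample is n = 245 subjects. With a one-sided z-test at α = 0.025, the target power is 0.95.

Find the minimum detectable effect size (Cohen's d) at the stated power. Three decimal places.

d ≈ 0.230

Required noncentrality: δ = z_{0.025} + z_{0.05} = 1.960 + 1.645 = 3.605.
δ = d·√n ⇒ d = δ/√n = 3.605/√245 = 0.2303.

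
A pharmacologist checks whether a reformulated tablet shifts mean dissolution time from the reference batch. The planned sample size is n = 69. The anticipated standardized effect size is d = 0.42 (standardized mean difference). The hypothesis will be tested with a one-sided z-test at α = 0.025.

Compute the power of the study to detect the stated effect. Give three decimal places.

Power ≈ 0.937

Noncentrality parameter: δ = d·√n = 0.42 × √69 = 3.4888
Critical value for a one-sided test at α = 0.025: z_α = 1.960.
Power = P(Z > 1.960 − δ) = Φ(1.529) = 0.9368.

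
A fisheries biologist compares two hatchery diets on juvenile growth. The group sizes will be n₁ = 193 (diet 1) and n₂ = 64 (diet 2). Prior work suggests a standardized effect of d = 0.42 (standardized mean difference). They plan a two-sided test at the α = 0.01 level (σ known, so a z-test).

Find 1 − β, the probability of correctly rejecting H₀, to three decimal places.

Noncentrality parameter: δ = d / √(1/n₁ + 1/n₂) = 0.42 / √(1/193 + 1/64) = 2.9117
Critical value for a two-sided test at α = 0.01: z_{α/2} = 2.576.
Power = Φ(δ − 2.576) + Φ(−δ − 2.576) = Φ(0.336) + Φ(-5.488) = 0.6315 + 0.0000 = 0.6315.

Power ≈ 0.632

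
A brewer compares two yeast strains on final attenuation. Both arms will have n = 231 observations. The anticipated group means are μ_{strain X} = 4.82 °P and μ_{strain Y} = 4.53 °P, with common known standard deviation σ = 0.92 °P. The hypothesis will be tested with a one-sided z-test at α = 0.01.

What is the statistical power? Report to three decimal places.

Power ≈ 0.856

Standardized effect: d = |μ_{strain X} − μ_{strain Y}| / σ = |4.82 − 4.53| / 0.92 = 0.3152
Noncentrality parameter: δ = d·√(n/2) = 0.3152 × √(231/2) = 3.3877
Critical value for a one-sided test at α = 0.01: z_α = 2.326.
Power = Φ(δ − 2.326) = Φ(1.061) = 0.8557.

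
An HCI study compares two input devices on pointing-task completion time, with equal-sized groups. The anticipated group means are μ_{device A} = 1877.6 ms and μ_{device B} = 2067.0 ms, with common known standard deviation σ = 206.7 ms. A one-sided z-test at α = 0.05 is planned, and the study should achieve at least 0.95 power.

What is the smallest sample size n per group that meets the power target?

n = 26 per group

Standardized effect: d = |μ_{device A} − μ_{device B}| / σ = |1877.6 − 2067.0| / 206.7 = 0.9163
Set Φ(δ − 1.645) = 0.95; then δ − 1.645 = Φ⁻¹(0.95) = 1.645, giving δ = 3.290.
δ = d·√(n/2) ⇒ n = 2(δ/d)² = 2 × (3.290 / 0.9163)² = 25.78.
Rounding up, n = 26 per group.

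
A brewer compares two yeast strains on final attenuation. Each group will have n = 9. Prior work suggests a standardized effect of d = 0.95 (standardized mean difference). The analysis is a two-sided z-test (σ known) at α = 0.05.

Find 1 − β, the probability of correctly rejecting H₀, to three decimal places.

Power ≈ 0.522

Noncentrality parameter: δ = d·√(n/2) = 0.95 × √(9/2) = 2.0153
Two-sided α = 0.05 → critical value z_{0.025} = 1.960.
Power = Φ(δ − 1.960) + Φ(−δ − 1.960) = Φ(0.055) + Φ(-3.975) = 0.5220 + 0.0000 = 0.5221.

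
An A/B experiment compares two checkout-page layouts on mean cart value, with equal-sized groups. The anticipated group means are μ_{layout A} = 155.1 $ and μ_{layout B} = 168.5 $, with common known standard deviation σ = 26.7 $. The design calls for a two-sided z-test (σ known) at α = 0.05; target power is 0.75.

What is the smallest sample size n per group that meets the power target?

n = 56 per group

Standardized effect: d = |μ_{layout A} − μ_{layout B}| / σ = |155.1 − 168.5| / 26.7 = 0.5019
For power 0.75 need Φ(δ − z_{0.025}) = 0.75, so δ = z_{0.025} + z_{0.25} = 1.960 + 0.674 = 2.634.
(For δ > 0 the lower-tail rejection region contributes negligibly to power, so the one-term inversion is standard.)
δ = d·√(n/2) ⇒ n = 2(δ/d)² = 2 × (2.634 / 0.5019)² = 55.11.
Round up to the next whole unit.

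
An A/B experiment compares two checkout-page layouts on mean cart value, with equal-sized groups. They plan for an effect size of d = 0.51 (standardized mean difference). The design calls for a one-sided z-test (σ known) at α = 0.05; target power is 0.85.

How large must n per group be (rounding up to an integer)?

n = 56 per group

For power 0.85 need Φ(δ − z_{0.05}) = 0.85, so δ = z_{0.05} + z_{0.15} = 1.645 + 1.036 = 2.681.
δ = d·√(n/2) ⇒ n = 2(δ/d)² = 2 × (2.681 / 0.51)² = 55.28.
Rounding up, n = 56 per group.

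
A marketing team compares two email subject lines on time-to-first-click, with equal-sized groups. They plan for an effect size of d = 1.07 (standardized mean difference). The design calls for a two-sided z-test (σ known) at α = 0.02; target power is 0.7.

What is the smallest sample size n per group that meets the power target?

n = 15 per group

Set Φ(δ − 2.326) = 0.7; then δ − 2.326 = Φ⁻¹(0.7) = 0.524, giving δ = 2.851.
(Ignoring the negligible lower-tail rejection probability gives the usual closed-form inversion.)
δ = d·√(n/2) ⇒ n = 2(δ/d)² = 2 × (2.851 / 1.07)² = 14.20.
Rounding up, n = 15 per group.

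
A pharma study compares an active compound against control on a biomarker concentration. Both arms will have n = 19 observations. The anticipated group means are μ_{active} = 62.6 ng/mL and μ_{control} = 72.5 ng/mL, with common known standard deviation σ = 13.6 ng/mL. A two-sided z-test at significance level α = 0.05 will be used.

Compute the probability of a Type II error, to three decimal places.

Standardized effect: d = |μ_{active} − μ_{control}| / σ = |62.6 − 72.5| / 13.6 = 0.7279
Noncentrality parameter: λ = d·√(n/2) = 0.7279 × √(19/2) = 2.2437
Two-sided α = 0.05 → critical value z_{0.025} = 1.960.
Power = Φ(λ − 1.960) + Φ(−λ − 1.960) = Φ(0.284) + Φ(-4.204) = 0.6117 + 0.0000 = 0.6117.
Type II error: β = 1 − power = 1 − 0.6117 = 0.3883.

β ≈ 0.388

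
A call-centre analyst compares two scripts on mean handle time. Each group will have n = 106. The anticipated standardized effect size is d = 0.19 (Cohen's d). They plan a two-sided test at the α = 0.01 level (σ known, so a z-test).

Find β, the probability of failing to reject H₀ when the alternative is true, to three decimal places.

Noncentrality parameter: δ = d·√(n/2) = 0.19 × √(106/2) = 1.3832
Two-sided α = 0.01 → critical value z_{0.005} = 2.576.
Power = Φ(δ − 2.576) + Φ(−δ − 2.576) = Φ(-1.193) + Φ(-3.959) = 0.1165 + 0.0000 = 0.1165.
Type II error: β = 1 − power = 1 − 0.1165 = 0.8835.

β ≈ 0.883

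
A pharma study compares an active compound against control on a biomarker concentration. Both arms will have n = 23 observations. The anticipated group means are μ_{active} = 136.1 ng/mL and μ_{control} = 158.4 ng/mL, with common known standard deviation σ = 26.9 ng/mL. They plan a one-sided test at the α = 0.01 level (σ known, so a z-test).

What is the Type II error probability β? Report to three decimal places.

Standardized effect: d = |μ_{active} − μ_{control}| / σ = |136.1 − 158.4| / 26.9 = 0.8290
Noncentrality parameter: δ = d·√(n/2) = 0.8290 × √(23/2) = 2.8113
One-sided α = 0.01 → critical value z_{0.01} = 2.326.
Power = Φ(δ − 2.326) = Φ(0.485) = 0.6861.
Type II error: β = 1 − power = 1 − 0.6861 = 0.3139.

β ≈ 0.314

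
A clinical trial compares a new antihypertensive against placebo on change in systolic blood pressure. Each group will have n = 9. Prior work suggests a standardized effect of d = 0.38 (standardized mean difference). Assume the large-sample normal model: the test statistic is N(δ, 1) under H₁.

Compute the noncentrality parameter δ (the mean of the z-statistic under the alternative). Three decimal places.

The noncentrality parameter scales effect size by the design's sample-size factor: δ = d·√(n/2) = 0.38 × √(9/2) = 0.8061

δ ≈ 0.806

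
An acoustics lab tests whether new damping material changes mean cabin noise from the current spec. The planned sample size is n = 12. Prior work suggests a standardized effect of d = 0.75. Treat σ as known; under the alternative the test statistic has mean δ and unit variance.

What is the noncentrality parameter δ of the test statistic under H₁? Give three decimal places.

δ ≈ 2.598

The noncentrality parameter scales effect size by the design's sample-size factor: δ = d·√n = 0.75 × √12 = 2.5981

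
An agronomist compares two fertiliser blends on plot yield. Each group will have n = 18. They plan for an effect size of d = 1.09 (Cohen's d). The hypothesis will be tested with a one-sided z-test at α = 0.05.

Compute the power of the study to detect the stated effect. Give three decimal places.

Power ≈ 0.948

Noncentrality parameter: δ = d·√(n/2) = 1.09 × √(18/2) = 3.2700
Critical value for a one-sided test at α = 0.05: z_α = 1.645.
Power = Φ(δ − 1.645) = Φ(1.625) = 0.9479.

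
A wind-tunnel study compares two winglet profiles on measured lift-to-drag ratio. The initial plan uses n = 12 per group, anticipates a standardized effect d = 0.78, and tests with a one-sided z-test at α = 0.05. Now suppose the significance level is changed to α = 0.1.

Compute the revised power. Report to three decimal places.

Power ≈ 0.735

δ = d·√(n/2) = 0.78 × √(12/2) = 1.9106 (unchanged). New critical value: z_{0.1} = 1.282.
Revised power = P(Z > 1.282 − δ) = Φ(0.629) = 0.7353.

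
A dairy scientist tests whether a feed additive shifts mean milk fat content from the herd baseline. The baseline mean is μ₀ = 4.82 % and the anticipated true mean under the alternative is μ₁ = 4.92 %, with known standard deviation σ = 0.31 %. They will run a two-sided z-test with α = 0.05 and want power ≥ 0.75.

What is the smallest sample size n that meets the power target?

n = 67

Standardized effect: d = |μ₁ − μ₀| / σ = |4.92 − 4.82| / 0.31 = 0.3226
Set Φ(δ − 1.960) = 0.75; then δ − 1.960 = Φ⁻¹(0.75) = 0.674, giving δ = 2.634.
(The Φ(−δ − z_{α/2}) term is vanishingly small for δ > 0 and is dropped in the standard sample-size formula.)
δ = d·√n ⇒ n = (δ/d)² = (2.634 / 0.3226)² = 66.70.
Round up to the next whole unit.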